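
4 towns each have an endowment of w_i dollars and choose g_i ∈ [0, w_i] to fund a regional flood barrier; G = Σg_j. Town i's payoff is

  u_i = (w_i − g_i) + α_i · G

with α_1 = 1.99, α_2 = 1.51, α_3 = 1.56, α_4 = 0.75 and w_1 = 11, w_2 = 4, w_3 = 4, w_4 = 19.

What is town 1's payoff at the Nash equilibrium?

∂u_i/∂g_i = α_i − 1, so town i contributes w_i if α_i > 1, else 0.
α_i > 1 for i ∈ {1, 2, 3}; NE contributions (11, 4, 4, 0), G = 19.
u_1 = (11 − 11) + 1.99·19 = 37.81.

37.81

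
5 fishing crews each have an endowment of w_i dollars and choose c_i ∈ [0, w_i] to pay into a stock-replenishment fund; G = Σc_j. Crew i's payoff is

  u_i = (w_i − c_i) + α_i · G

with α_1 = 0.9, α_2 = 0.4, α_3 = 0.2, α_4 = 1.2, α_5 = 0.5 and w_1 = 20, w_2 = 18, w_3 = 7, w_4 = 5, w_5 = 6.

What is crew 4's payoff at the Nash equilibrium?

6

∂u_i/∂c_i = α_i − 1, so crew i contributes w_i if α_i > 1, else 0.
α_i > 1 for i ∈ {4}; NE contributions (0, 0, 0, 5, 0), G = 5.
u_4 = (5 − 5) + 1.2·5 = 6.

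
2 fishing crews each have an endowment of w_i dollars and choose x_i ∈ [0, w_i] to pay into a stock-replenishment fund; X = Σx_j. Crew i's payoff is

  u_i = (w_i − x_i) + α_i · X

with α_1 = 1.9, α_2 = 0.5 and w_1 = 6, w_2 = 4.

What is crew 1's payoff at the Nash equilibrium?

∂u_i/∂x_i = α_i − 1, so crew i contributes w_i if α_i > 1, else 0.
α_i > 1 for i ∈ {1}; NE contributions (6, 0), X = 6.
u_1 = (6 − 6) + 1.9·6 = 11.4.

11.4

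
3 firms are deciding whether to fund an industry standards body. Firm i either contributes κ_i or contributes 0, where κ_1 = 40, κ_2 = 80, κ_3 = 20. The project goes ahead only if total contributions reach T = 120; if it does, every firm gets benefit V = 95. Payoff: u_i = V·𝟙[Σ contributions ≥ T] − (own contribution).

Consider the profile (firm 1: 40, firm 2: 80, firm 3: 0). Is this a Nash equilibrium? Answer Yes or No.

Yes

Total = 120 ≥ 120: provided.
Firm 1 (pledges 40, payoff 55): dropping to 0 → total 80, payoff 0. No gain.
Firm 2 (pledges 80, payoff 15): dropping to 0 → total 40, payoff 0. No gain.
Firm 3 (pledges 0, payoff 95): pledging 20 → total 140, payoff 75. No gain.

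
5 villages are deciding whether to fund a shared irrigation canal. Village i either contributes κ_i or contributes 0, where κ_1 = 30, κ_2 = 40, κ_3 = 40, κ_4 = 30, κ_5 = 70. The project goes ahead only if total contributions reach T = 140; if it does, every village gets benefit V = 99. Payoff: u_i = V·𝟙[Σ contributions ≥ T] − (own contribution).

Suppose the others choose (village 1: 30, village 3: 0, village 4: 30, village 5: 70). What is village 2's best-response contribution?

40

Others' total = 130. Contributing 40 brings total to 170 ≥ 140: gain V − κ_2 = 59.
Best response: 40.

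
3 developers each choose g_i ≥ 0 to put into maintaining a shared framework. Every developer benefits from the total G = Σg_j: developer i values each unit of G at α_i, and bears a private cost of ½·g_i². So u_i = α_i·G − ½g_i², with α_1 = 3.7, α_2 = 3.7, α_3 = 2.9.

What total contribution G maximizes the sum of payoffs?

30.9

Planner FOC: ∂(Σu_j)/∂g_i = (Σα_j) − g_i = 0, so g_i^SO = Σα_j = 10.3 for every i; G^SO = 30.9.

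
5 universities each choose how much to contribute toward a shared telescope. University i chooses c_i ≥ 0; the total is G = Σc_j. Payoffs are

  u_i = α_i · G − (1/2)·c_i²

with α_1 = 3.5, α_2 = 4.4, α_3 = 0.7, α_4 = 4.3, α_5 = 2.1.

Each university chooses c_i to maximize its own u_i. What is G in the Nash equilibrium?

15

University i's FOC: ∂u_i/∂c_i = α_i − c_i = 0, so c_i* = α_i.
NE contributions = (3.5, 4.4, 0.7, 4.3, 2.1); G = 15.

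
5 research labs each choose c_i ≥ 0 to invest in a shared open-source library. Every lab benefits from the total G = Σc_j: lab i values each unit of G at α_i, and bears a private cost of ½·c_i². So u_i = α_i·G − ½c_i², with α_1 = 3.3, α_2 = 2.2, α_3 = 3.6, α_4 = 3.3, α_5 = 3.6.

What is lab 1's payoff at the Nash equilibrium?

47.355

Lab i's FOC: ∂u_i/∂c_i = α_i − c_i = 0, so c_i* = α_i.
NE contributions = (3.3, 2.2, 3.6, 3.3, 3.6); G = 16.
u_1 = α_1·G − ½·(c_1)² = 3.3·16 − ½·3.3² = 47.355.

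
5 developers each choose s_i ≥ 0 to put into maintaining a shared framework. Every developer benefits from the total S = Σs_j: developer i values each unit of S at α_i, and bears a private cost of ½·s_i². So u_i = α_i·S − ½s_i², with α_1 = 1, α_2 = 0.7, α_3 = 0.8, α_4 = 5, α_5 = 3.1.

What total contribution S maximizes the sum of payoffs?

53

Planner FOC: ∂(Σu_j)/∂s_i = (Σα_j) − s_i = 0, so s_i^SO = Σα_j = 10.6 for every i; S^SO = 53.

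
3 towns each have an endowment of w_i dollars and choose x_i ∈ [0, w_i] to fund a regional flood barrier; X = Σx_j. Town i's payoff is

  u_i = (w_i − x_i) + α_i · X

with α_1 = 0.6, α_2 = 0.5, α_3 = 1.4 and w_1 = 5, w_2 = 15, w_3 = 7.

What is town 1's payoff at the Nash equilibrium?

9.2

∂u_i/∂x_i = α_i − 1, so town i contributes w_i if α_i > 1, else 0.
α_i > 1 for i ∈ {3}; NE contributions (0, 0, 7), X = 7.
u_1 = (5 − 0) + 0.6·7 = 9.2.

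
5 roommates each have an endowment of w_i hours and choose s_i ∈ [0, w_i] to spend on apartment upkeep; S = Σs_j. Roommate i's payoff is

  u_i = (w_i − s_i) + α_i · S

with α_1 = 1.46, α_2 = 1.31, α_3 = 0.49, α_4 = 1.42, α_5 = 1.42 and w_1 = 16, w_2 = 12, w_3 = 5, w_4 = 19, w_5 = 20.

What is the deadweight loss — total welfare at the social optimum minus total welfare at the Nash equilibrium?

∂u_i/∂s_i = α_i − 1, so roommate i contributes w_i if α_i > 1, else 0.
α_i > 1 for i ∈ {1, 2, 4, 5}; NE contributions (16, 12, 0, 19, 20), S = 67.
W^NE = Σw_i − S^NE + (Σα_i)·S^NE = 72 + 5.1·67 = 413.7.
Planner: ∂(Σu_j)/∂s_i = Σα_j − 1 = 5.1 > 0, so everyone contributes w_i; S^SO = 72, W^SO = 72 + 5.1·72 = 439.2.
Deadweight loss = 25.5.

25.5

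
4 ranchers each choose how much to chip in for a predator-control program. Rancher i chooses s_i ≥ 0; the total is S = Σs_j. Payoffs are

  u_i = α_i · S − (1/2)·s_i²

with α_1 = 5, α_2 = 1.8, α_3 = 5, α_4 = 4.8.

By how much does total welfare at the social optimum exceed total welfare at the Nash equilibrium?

Rancher i's FOC: ∂u_i/∂s_i = α_i − s_i = 0, so s_i* = α_i.
NE contributions = (5, 1.8, 5, 4.8); S = 16.6.
W^NE = (Σα)·S − ½Σα_i² = 16.6² − ½·76.28 = 237.42.
Planner sets s_i = Σα_j = 16.6 for every i, so S^SO = 4·16.6 = 66.4.
W^SO = (Σα)·S^SO − ½·4·(Σα)² = (4/2)·16.6² = 551.12.
Deadweight loss = W^SO − W^NE = 313.7.

313.7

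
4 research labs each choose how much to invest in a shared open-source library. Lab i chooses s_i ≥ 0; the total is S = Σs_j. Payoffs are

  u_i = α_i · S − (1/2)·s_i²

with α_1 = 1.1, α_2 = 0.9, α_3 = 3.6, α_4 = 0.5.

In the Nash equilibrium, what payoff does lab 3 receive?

Lab i's FOC: ∂u_i/∂s_i = α_i − s_i = 0, so s_i* = α_i.
NE contributions = (1.1, 0.9, 3.6, 0.5); S = 6.1.
u_3 = α_3·S − ½·(s_3)² = 3.6·6.1 − ½·3.6² = 15.48.

15.48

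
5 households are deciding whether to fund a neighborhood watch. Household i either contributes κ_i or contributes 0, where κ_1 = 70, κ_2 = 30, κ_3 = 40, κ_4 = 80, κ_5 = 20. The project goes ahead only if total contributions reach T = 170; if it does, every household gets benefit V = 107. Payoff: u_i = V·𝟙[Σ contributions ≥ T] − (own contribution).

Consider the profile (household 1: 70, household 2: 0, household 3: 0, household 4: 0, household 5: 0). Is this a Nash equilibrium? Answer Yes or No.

No

Total = 70 < 170: not provided.
Household 1 (pledges 70, payoff -70): dropping to 0 → total 0, payoff 0. Profitable deviation.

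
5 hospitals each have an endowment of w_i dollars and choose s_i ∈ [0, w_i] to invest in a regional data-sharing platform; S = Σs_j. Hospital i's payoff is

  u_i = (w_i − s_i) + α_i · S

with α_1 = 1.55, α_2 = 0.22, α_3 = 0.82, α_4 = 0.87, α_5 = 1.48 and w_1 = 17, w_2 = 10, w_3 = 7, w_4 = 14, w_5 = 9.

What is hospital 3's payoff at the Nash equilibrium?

∂u_i/∂s_i = α_i − 1, so hospital i contributes w_i if α_i > 1, else 0.
α_i > 1 for i ∈ {1, 5}; NE contributions (17, 0, 0, 0, 9), S = 26.
u_3 = (7 − 0) + 0.82·26 = 28.32.

28.32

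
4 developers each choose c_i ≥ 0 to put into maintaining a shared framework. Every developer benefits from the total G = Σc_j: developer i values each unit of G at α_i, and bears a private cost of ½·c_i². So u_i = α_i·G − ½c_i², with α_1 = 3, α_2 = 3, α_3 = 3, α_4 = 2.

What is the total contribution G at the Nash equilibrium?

11

Developer i's FOC: ∂u_i/∂c_i = α_i − c_i = 0, so c_i* = α_i.
NE contributions = (3, 3, 3, 2); G = 11.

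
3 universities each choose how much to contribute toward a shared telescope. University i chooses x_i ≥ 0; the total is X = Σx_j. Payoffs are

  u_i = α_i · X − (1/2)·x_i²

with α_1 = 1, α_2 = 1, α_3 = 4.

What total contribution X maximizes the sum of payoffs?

Planner FOC: ∂(Σu_j)/∂x_i = (Σα_j) − x_i = 0, so x_i^SO = Σα_j = 6 for every i; X^SO = 18.

18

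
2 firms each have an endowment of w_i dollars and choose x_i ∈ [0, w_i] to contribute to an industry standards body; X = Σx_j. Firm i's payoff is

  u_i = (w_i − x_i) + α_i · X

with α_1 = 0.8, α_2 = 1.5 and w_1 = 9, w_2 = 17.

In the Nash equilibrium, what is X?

∂u_i/∂x_i = α_i − 1, so firm i contributes w_i if α_i > 1, else 0.
α_i > 1 for i ∈ {2}; NE contributions (0, 17), X = 17.

17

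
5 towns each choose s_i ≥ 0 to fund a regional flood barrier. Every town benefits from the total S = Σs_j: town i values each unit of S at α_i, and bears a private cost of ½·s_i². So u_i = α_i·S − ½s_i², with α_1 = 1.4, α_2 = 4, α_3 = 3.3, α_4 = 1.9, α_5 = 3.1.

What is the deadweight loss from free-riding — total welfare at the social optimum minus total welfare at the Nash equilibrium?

Town i's FOC: ∂u_i/∂s_i = α_i − s_i = 0, so s_i* = α_i.
NE contributions = (1.4, 4, 3.3, 1.9, 3.1); S = 13.7.
W^NE = (Σα)·S − ½Σα_i² = 13.7² − ½·42.07 = 166.655.
Planner sets s_i = Σα_j = 13.7 for every i, so S^SO = 5·13.7 = 68.5.
W^SO = (Σα)·S^SO − ½·5·(Σα)² = (5/2)·13.7² = 469.225.
Deadweight loss = W^SO − W^NE = 302.57.

302.57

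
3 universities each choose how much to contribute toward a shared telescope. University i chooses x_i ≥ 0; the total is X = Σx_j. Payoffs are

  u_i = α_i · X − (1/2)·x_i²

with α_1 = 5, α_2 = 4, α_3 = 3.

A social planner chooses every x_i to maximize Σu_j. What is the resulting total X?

Planner FOC: ∂(Σu_j)/∂x_i = (Σα_j) − x_i = 0, so x_i^SO = Σα_j = 12 for every i; X^SO = 36.

36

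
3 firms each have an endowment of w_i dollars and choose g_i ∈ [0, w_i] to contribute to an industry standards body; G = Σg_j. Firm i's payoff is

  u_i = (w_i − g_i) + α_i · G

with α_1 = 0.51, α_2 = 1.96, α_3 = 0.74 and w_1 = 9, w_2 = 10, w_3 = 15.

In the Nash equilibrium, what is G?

∂u_i/∂g_i = α_i − 1, so firm i contributes w_i if α_i > 1, else 0.
α_i > 1 for i ∈ {2}; NE contributions (0, 10, 0), G = 10.

10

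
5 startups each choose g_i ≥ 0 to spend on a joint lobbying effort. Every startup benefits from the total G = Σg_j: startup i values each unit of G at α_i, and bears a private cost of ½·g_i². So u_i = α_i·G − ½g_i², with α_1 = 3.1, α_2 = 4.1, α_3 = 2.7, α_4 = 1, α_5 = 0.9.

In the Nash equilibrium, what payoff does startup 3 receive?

Startup i's FOC: ∂u_i/∂g_i = α_i − g_i = 0, so g_i* = α_i.
NE contributions = (3.1, 4.1, 2.7, 1, 0.9); G = 11.8.
u_3 = α_3·G − ½·(g_3)² = 2.7·11.8 − ½·2.7² = 28.215.

28.215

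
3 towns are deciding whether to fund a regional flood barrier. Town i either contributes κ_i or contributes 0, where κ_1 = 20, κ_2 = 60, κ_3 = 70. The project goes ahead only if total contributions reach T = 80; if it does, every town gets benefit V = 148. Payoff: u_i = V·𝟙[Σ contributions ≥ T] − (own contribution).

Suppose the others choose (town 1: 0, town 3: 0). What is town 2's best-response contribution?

0

Others' total = 0. Even contributing 60 gives 60 < 80: no benefit either way.
Best response: 0.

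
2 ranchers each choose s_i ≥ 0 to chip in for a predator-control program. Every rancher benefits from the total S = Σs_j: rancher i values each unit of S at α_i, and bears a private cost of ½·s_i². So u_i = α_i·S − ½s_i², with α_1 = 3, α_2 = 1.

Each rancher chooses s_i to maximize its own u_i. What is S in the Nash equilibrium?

Rancher i's FOC: ∂u_i/∂s_i = α_i − s_i = 0, so s_i* = α_i.
NE contributions = (3, 1); S = 4.

4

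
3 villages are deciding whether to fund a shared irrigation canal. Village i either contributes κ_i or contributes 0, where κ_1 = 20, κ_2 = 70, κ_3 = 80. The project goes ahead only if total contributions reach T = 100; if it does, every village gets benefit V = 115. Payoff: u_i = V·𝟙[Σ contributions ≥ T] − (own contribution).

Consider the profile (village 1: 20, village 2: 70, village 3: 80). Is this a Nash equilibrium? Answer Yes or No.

Total = 170 ≥ 100: provided.
Village 1 (pledges 20, payoff 95): dropping to 0 → total 150, payoff 115. Profitable deviation.

No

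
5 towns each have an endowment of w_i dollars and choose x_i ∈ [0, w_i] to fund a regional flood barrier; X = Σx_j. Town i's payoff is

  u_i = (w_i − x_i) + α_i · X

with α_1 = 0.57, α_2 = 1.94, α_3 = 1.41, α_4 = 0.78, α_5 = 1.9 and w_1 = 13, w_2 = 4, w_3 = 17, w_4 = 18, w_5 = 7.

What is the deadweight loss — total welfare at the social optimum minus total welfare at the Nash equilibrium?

173.6

∂u_i/∂x_i = α_i − 1, so town i contributes w_i if α_i > 1, else 0.
α_i > 1 for i ∈ {2, 3, 5}; NE contributions (0, 4, 17, 0, 7), X = 28.
W^NE = Σw_i − X^NE + (Σα_i)·X^NE = 59 + 5.6·28 = 215.8.
Planner: ∂(Σu_j)/∂x_i = Σα_j − 1 = 5.6 > 0, so everyone contributes w_i; X^SO = 59, W^SO = 59 + 5.6·59 = 389.4.
Deadweight loss = 173.6.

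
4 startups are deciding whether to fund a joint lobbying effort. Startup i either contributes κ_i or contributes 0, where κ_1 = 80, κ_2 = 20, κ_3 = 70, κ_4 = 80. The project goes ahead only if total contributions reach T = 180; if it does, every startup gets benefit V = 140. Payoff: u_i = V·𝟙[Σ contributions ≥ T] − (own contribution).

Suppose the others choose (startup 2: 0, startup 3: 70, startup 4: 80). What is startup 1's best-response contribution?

Others' total = 150. Contributing 80 brings total to 230 ≥ 180: gain V − κ_1 = 60.
Best response: 80.

80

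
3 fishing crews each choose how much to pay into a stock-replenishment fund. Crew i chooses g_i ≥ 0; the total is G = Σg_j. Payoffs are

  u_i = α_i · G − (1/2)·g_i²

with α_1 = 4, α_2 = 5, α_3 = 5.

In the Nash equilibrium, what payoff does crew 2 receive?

Crew i's FOC: ∂u_i/∂g_i = α_i − g_i = 0, so g_i* = α_i.
NE contributions = (4, 5, 5); G = 14.
u_2 = α_2·G − ½·(g_2)² = 5·14 − ½·5² = 57.5.

57.5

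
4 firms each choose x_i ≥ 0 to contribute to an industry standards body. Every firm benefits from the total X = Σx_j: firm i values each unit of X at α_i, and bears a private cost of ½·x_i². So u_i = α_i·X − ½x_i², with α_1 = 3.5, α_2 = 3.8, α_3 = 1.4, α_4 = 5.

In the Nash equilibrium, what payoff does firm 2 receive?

Firm i's FOC: ∂u_i/∂x_i = α_i − x_i = 0, so x_i* = α_i.
NE contributions = (3.5, 3.8, 1.4, 5); X = 13.7.
u_2 = α_2·X − ½·(x_2)² = 3.8·13.7 − ½·3.8² = 44.84.

44.84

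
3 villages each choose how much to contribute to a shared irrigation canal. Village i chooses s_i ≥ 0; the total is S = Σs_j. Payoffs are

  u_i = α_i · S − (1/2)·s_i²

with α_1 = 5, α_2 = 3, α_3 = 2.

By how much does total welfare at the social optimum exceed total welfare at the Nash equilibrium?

69

Village i's FOC: ∂u_i/∂s_i = α_i − s_i = 0, so s_i* = α_i.
NE contributions = (5, 3, 2); S = 10.
W^NE = (Σα)·S − ½Σα_i² = 10² − ½·38 = 81.
Planner sets s_i = Σα_j = 10 for every i, so S^SO = 3·10 = 30.
W^SO = (Σα)·S^SO − ½·3·(Σα)² = (3/2)·10² = 150.
Deadweight loss = W^SO − W^NE = 69.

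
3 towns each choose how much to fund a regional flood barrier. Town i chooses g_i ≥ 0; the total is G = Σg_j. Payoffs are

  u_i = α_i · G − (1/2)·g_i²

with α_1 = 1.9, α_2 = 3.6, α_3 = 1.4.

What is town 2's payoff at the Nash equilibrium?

18.36

Town i's FOC: ∂u_i/∂g_i = α_i − g_i = 0, so g_i* = α_i.
NE contributions = (1.9, 3.6, 1.4); G = 6.9.
u_2 = α_2·G − ½·(g_2)² = 3.6·6.9 − ½·3.6² = 18.36.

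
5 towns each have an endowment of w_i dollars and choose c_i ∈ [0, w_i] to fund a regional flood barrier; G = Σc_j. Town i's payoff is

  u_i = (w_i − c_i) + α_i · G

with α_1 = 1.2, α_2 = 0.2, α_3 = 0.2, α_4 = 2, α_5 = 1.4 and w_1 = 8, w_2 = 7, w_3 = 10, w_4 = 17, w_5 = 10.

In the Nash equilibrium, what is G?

∂u_i/∂c_i = α_i − 1, so town i contributes w_i if α_i > 1, else 0.
α_i > 1 for i ∈ {1, 4, 5}; NE contributions (8, 0, 0, 17, 10), G = 35.

35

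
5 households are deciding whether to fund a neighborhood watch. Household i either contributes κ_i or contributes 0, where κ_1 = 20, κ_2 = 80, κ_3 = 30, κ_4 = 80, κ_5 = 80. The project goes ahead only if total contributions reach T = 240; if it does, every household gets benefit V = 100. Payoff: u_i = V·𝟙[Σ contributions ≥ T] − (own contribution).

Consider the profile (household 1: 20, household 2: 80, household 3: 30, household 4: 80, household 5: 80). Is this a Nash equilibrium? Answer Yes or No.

No

Total = 290 ≥ 240: provided.
Household 1 (pledges 20, payoff 80): dropping to 0 → total 270, payoff 100. Profitable deviation.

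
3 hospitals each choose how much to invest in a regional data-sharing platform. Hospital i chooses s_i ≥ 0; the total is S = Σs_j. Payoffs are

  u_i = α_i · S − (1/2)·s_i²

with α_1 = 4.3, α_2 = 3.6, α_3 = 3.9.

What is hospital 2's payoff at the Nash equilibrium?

Hospital i's FOC: ∂u_i/∂s_i = α_i − s_i = 0, so s_i* = α_i.
NE contributions = (4.3, 3.6, 3.9); S = 11.8.
u_2 = α_2·S − ½·(s_2)² = 3.6·11.8 − ½·3.6² = 36.

36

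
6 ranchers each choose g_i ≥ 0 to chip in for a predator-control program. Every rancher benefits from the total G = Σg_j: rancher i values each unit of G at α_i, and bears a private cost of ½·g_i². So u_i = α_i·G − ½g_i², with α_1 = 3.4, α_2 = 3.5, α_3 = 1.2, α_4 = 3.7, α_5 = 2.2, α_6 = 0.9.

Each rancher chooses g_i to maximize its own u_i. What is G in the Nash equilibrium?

Rancher i's FOC: ∂u_i/∂g_i = α_i − g_i = 0, so g_i* = α_i.
NE contributions = (3.4, 3.5, 1.2, 3.7, 2.2, 0.9); G = 14.9.

14.9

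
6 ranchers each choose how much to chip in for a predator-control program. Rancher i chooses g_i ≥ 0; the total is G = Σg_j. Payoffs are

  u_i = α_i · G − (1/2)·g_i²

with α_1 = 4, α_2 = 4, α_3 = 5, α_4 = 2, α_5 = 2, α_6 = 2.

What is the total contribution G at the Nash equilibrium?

19

Rancher i's FOC: ∂u_i/∂g_i = α_i − g_i = 0, so g_i* = α_i.
NE contributions = (4, 4, 5, 2, 2, 2); G = 19.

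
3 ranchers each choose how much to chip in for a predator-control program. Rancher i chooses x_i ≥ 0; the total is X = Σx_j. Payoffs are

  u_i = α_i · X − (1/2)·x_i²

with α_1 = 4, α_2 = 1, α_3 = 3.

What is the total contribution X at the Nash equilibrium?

8

Rancher i's FOC: ∂u_i/∂x_i = α_i − x_i = 0, so x_i* = α_i.
NE contributions = (4, 1, 3); X = 8.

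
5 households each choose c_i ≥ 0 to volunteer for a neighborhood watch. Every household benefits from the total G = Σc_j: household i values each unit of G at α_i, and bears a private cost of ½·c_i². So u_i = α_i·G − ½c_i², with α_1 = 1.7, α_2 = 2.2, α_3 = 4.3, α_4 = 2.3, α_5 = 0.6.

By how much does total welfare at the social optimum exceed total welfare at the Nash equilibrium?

Household i's FOC: ∂u_i/∂c_i = α_i − c_i = 0, so c_i* = α_i.
NE contributions = (1.7, 2.2, 4.3, 2.3, 0.6); G = 11.1.
W^NE = (Σα)·G − ½Σα_i² = 11.1² − ½·31.87 = 107.275.
Planner sets c_i = Σα_j = 11.1 for every i, so G^SO = 5·11.1 = 55.5.
W^SO = (Σα)·G^SO − ½·5·(Σα)² = (5/2)·11.1² = 308.025.
Deadweight loss = W^SO − W^NE = 200.75.

200.75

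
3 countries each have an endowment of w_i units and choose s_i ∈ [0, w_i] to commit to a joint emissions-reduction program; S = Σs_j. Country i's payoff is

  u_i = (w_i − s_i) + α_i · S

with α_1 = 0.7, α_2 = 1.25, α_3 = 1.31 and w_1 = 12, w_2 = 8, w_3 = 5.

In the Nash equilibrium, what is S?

∂u_i/∂s_i = α_i − 1, so country i contributes w_i if α_i > 1, else 0.
α_i > 1 for i ∈ {2, 3}; NE contributions (0, 8, 5), S = 13.

13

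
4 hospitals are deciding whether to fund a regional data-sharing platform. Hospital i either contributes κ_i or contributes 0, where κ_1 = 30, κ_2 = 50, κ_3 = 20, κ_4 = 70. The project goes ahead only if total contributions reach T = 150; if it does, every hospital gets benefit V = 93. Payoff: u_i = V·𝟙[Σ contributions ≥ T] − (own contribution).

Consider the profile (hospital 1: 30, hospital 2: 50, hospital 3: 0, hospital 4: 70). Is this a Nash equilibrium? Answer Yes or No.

Yes

Total = 150 ≥ 150: provided.
Hospital 1 (pledges 30, payoff 63): dropping to 0 → total 120, payoff 0. No gain.
Hospital 2 (pledges 50, payoff 43): dropping to 0 → total 100, payoff 0. No gain.
Hospital 3 (pledges 0, payoff 93): pledging 20 → total 170, payoff 73. No gain.
Hospital 4 (pledges 70, payoff 23): dropping to 0 → total 80, payoff 0. No gain.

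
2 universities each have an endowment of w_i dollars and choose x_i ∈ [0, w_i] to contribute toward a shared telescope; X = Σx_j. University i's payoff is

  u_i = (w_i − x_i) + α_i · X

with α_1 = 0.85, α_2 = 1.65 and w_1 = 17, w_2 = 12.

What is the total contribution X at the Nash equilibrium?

12

∂u_i/∂x_i = α_i − 1, so university i contributes w_i if α_i > 1, else 0.
α_i > 1 for i ∈ {2}; NE contributions (0, 12), X = 12.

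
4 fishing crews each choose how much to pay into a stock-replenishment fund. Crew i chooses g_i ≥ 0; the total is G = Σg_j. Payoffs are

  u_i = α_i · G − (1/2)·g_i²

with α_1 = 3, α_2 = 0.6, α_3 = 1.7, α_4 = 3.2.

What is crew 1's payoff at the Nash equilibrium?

Crew i's FOC: ∂u_i/∂g_i = α_i − g_i = 0, so g_i* = α_i.
NE contributions = (3, 0.6, 1.7, 3.2); G = 8.5.
u_1 = α_1·G − ½·(g_1)² = 3·8.5 − ½·3² = 21.

21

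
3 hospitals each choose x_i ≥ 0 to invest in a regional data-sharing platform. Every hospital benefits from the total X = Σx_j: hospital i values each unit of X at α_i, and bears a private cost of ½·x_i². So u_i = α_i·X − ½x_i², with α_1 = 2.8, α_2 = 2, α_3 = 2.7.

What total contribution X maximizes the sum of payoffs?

22.5

Planner FOC: ∂(Σu_j)/∂x_i = (Σα_j) − x_i = 0, so x_i^SO = Σα_j = 7.5 for every i; X^SO = 22.5.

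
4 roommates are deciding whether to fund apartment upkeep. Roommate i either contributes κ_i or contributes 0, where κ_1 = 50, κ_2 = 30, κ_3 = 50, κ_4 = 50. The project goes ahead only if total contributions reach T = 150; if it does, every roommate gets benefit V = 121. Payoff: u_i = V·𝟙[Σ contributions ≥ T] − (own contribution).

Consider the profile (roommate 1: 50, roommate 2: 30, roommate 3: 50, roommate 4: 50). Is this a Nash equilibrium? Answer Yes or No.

No

Total = 180 ≥ 150: provided.
Roommate 1 (pledges 50, payoff 71): dropping to 0 → total 130, payoff 0. No gain.
Roommate 2 (pledges 30, payoff 91): dropping to 0 → total 150, payoff 121. Profitable deviation.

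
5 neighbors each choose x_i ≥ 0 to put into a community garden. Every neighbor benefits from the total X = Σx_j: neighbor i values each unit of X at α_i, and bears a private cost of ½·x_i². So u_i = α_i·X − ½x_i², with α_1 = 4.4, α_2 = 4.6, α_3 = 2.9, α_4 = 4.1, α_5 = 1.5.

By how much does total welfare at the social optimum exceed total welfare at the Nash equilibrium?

Neighbor i's FOC: ∂u_i/∂x_i = α_i − x_i = 0, so x_i* = α_i.
NE contributions = (4.4, 4.6, 2.9, 4.1, 1.5); X = 17.5.
W^NE = (Σα)·X − ½Σα_i² = 17.5² − ½·67.99 = 272.255.
Planner sets x_i = Σα_j = 17.5 for every i, so X^SO = 5·17.5 = 87.5.
W^SO = (Σα)·X^SO − ½·5·(Σα)² = (5/2)·17.5² = 765.625.
Deadweight loss = W^SO − W^NE = 493.37.

493.37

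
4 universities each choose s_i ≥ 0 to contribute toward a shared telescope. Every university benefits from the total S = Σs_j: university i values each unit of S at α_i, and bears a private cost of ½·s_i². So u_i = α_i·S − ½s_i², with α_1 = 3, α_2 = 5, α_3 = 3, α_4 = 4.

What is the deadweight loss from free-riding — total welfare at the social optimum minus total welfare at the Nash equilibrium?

254.5

University i's FOC: ∂u_i/∂s_i = α_i − s_i = 0, so s_i* = α_i.
NE contributions = (3, 5, 3, 4); S = 15.
W^NE = (Σα)·S − ½Σα_i² = 15² − ½·59 = 195.5.
Planner sets s_i = Σα_j = 15 for every i, so S^SO = 4·15 = 60.
W^SO = (Σα)·S^SO − ½·4·(Σα)² = (4/2)·15² = 450.
Deadweight loss = W^SO − W^NE = 254.5.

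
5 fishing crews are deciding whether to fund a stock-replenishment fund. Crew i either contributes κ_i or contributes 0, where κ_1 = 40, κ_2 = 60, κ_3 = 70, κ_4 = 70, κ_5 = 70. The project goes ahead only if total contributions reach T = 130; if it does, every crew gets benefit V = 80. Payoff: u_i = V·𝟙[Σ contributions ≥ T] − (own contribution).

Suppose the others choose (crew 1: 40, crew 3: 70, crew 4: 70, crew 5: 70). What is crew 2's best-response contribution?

0

Others' total = 250 ≥ 130; contributing adds cost 60 for no extra benefit.
Best response: 0.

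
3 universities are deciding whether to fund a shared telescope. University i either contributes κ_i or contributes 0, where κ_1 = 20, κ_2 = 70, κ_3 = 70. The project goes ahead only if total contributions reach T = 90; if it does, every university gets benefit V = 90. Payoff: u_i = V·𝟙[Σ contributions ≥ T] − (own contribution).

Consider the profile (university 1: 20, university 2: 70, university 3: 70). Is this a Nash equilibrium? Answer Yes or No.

Total = 160 ≥ 90: provided.
University 1 (pledges 20, payoff 70): dropping to 0 → total 140, payoff 90. Profitable deviation.

No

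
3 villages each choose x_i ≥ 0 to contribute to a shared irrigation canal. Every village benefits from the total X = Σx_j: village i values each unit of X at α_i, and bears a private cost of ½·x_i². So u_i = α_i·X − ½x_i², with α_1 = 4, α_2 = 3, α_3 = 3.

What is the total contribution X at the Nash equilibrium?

10

Village i's FOC: ∂u_i/∂x_i = α_i − x_i = 0, so x_i* = α_i.
NE contributions = (4, 3, 3); X = 10.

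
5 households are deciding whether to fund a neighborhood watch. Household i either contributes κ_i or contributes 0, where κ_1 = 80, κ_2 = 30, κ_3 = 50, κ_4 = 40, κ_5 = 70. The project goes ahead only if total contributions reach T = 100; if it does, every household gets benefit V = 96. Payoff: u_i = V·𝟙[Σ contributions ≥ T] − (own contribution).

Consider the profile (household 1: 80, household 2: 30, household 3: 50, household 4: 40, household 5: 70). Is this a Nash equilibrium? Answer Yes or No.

Total = 270 ≥ 100: provided.
Household 1 (pledges 80, payoff 16): dropping to 0 → total 190, payoff 96. Profitable deviation.

No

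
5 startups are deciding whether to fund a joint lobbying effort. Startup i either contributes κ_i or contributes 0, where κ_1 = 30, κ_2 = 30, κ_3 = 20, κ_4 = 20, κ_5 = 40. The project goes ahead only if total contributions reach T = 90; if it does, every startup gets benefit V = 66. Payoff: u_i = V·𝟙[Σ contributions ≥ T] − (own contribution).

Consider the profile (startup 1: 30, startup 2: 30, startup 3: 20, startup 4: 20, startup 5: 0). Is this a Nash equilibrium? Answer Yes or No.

Total = 100 ≥ 90: provided.
Startup 1 (pledges 30, payoff 36): dropping to 0 → total 70, payoff 0. No gain.
Startup 2 (pledges 30, payoff 36): dropping to 0 → total 70, payoff 0. No gain.
Startup 3 (pledges 20, payoff 46): dropping to 0 → total 80, payoff 0. No gain.
Startup 4 (pledges 20, payoff 46): dropping to 0 → total 80, payoff 0. No gain.
Startup 5 (pledges 0, payoff 66): pledging 40 → total 140, payoff 26. No gain.

Yes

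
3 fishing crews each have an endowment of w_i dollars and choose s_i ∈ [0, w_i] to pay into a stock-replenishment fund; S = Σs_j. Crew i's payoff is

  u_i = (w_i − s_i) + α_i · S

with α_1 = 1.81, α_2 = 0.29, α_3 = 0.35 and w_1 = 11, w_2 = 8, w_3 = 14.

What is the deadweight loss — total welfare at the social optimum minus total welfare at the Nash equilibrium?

∂u_i/∂s_i = α_i − 1, so crew i contributes w_i if α_i > 1, else 0.
α_i > 1 for i ∈ {1}; NE contributions (11, 0, 0), S = 11.
W^NE = Σw_i − S^NE + (Σα_i)·S^NE = 33 + 1.45·11 = 48.95.
Planner: ∂(Σu_j)/∂s_i = Σα_j − 1 = 1.45 > 0, so everyone contributes w_i; S^SO = 33, W^SO = 33 + 1.45·33 = 80.85.
Deadweight loss = 31.9.

31.9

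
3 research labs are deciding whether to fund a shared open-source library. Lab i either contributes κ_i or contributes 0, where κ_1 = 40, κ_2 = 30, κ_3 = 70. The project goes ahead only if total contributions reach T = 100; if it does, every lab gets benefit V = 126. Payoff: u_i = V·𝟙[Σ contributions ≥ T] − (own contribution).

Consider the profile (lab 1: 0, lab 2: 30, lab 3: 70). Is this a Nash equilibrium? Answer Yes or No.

Yes

Total = 100 ≥ 100: provided.
Lab 1 (pledges 0, payoff 126): pledging 40 → total 140, payoff 86. No gain.
Lab 2 (pledges 30, payoff 96): dropping to 0 → total 70, payoff 0. No gain.
Lab 3 (pledges 70, payoff 56): dropping to 0 → total 30, payoff 0. No gain.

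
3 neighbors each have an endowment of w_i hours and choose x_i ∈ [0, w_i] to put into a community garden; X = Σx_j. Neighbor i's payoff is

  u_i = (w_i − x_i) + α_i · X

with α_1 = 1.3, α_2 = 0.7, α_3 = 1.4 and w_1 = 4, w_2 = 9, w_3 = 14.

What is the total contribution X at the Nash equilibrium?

∂u_i/∂x_i = α_i − 1, so neighbor i contributes w_i if α_i > 1, else 0.
α_i > 1 for i ∈ {1, 3}; NE contributions (4, 0, 14), X = 18.

18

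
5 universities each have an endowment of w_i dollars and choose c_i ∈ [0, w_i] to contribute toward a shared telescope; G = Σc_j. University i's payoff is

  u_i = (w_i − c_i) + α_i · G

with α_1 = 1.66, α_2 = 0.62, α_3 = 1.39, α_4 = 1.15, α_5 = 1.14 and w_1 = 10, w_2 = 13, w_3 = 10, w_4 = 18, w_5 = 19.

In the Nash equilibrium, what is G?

57

∂u_i/∂c_i = α_i − 1, so university i contributes w_i if α_i > 1, else 0.
α_i > 1 for i ∈ {1, 3, 4, 5}; NE contributions (10, 0, 10, 18, 19), G = 57.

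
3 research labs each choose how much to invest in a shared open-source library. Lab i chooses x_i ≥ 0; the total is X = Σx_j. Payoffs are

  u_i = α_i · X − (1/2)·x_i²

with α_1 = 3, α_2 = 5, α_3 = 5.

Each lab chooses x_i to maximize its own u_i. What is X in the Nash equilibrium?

Lab i's FOC: ∂u_i/∂x_i = α_i − x_i = 0, so x_i* = α_i.
NE contributions = (3, 5, 5); X = 13.

13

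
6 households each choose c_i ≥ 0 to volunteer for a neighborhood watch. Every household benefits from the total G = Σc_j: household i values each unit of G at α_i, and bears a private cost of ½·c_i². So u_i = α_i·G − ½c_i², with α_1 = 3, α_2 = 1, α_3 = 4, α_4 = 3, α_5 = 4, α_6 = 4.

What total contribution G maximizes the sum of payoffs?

Planner FOC: ∂(Σu_j)/∂c_i = (Σα_j) − c_i = 0, so c_i^SO = Σα_j = 19 for every i; G^SO = 114.

114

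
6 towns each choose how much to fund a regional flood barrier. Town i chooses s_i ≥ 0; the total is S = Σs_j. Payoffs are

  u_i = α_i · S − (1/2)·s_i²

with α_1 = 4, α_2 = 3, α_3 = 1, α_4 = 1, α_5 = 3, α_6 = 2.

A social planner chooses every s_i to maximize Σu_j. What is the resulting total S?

Planner FOC: ∂(Σu_j)/∂s_i = (Σα_j) − s_i = 0, so s_i^SO = Σα_j = 14 for every i; S^SO = 84.

84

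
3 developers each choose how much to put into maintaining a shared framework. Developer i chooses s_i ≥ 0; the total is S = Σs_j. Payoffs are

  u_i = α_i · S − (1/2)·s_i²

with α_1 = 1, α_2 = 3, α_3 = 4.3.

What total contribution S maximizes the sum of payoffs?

Planner FOC: ∂(Σu_j)/∂s_i = (Σα_j) − s_i = 0, so s_i^SO = Σα_j = 8.3 for every i; S^SO = 24.9.

24.9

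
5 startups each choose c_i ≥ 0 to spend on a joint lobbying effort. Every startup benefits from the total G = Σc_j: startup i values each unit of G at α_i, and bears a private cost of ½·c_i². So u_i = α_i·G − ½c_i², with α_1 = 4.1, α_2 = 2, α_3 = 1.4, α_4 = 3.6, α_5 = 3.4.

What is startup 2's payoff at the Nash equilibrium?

Startup i's FOC: ∂u_i/∂c_i = α_i − c_i = 0, so c_i* = α_i.
NE contributions = (4.1, 2, 1.4, 3.6, 3.4); G = 14.5.
u_2 = α_2·G − ½·(c_2)² = 2·14.5 − ½·2² = 27.

27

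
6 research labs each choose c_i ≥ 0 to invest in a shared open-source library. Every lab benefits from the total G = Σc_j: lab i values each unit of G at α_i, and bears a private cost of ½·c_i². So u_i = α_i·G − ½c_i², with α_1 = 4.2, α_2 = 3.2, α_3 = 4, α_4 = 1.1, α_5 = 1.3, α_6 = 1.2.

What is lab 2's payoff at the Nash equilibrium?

42.88

Lab i's FOC: ∂u_i/∂c_i = α_i − c_i = 0, so c_i* = α_i.
NE contributions = (4.2, 3.2, 4, 1.1, 1.3, 1.2); G = 15.
u_2 = α_2·G − ½·(c_2)² = 3.2·15 − ½·3.2² = 42.88.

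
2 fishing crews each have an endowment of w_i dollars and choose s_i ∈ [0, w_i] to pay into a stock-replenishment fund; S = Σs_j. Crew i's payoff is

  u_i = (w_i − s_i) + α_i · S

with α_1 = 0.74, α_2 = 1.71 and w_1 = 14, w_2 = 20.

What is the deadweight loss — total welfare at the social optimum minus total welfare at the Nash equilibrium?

∂u_i/∂s_i = α_i − 1, so crew i contributes w_i if α_i > 1, else 0.
α_i > 1 for i ∈ {2}; NE contributions (0, 20), S = 20.
W^NE = Σw_i − S^NE + (Σα_i)·S^NE = 34 + 1.45·20 = 63.
Planner: ∂(Σu_j)/∂s_i = Σα_j − 1 = 1.45 > 0, so everyone contributes w_i; S^SO = 34, W^SO = 34 + 1.45·34 = 83.3.
Deadweight loss = 20.3.

20.3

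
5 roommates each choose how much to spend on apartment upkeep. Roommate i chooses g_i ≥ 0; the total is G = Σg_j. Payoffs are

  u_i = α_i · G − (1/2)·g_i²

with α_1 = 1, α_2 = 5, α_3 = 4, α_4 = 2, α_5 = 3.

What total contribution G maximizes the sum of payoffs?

75

Planner FOC: ∂(Σu_j)/∂g_i = (Σα_j) − g_i = 0, so g_i^SO = Σα_j = 15 for every i; G^SO = 75.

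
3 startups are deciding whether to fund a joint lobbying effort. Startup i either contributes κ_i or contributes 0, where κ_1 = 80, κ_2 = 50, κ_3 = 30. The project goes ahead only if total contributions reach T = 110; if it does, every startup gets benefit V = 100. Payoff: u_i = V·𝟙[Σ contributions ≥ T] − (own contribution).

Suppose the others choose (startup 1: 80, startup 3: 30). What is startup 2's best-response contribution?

Others' total = 110 ≥ 110; contributing adds cost 50 for no extra benefit.
Best response: 0.

0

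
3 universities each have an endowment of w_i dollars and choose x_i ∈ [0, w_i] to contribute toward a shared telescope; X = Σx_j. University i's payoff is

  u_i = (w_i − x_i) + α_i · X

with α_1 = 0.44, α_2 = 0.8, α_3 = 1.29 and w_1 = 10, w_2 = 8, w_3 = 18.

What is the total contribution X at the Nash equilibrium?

18

∂u_i/∂x_i = α_i − 1, so university i contributes w_i if α_i > 1, else 0.
α_i > 1 for i ∈ {3}; NE contributions (0, 0, 18), X = 18.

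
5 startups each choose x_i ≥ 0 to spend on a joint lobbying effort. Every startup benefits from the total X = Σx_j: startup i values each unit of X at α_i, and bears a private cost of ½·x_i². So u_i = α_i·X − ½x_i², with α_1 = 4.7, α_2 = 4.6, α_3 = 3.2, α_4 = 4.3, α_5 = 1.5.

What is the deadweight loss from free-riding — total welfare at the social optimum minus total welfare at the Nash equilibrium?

Startup i's FOC: ∂u_i/∂x_i = α_i − x_i = 0, so x_i* = α_i.
NE contributions = (4.7, 4.6, 3.2, 4.3, 1.5); X = 18.3.
W^NE = (Σα)·X − ½Σα_i² = 18.3² − ½·74.23 = 297.775.
Planner sets x_i = Σα_j = 18.3 for every i, so X^SO = 5·18.3 = 91.5.
W^SO = (Σα)·X^SO − ½·5·(Σα)² = (5/2)·18.3² = 837.225.
Deadweight loss = W^SO − W^NE = 539.45.

539.45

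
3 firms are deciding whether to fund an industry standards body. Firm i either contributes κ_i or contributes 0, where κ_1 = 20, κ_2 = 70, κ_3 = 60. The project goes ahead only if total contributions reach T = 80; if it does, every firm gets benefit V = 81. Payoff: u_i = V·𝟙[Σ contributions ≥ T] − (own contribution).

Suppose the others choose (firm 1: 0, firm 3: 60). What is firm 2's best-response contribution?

70

Others' total = 60. Contributing 70 brings total to 130 ≥ 80: gain V − κ_2 = 11.
Best response: 70.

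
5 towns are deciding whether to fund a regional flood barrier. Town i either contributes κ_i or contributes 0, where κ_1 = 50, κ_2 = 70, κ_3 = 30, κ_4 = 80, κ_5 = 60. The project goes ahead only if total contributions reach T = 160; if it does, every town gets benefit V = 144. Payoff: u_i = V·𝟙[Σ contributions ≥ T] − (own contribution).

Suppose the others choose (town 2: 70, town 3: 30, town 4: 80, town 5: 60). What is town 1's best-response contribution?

0

Others' total = 240 ≥ 160; contributing adds cost 50 for no extra benefit.
Best response: 0.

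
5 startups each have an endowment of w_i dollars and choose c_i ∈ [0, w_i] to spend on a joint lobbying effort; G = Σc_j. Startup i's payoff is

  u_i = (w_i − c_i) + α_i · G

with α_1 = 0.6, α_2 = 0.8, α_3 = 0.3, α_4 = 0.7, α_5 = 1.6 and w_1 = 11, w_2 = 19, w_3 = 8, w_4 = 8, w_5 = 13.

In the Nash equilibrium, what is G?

13

∂u_i/∂c_i = α_i − 1, so startup i contributes w_i if α_i > 1, else 0.
α_i > 1 for i ∈ {5}; NE contributions (0, 0, 0, 0, 13), G = 13.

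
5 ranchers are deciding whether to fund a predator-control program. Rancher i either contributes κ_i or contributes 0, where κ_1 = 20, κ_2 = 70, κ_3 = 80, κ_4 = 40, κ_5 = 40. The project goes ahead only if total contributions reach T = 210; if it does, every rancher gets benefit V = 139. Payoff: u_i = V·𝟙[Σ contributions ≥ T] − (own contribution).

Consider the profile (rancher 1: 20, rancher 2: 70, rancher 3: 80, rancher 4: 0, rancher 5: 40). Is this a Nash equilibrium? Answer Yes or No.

Total = 210 ≥ 210: provided.
Rancher 1 (pledges 20, payoff 119): dropping to 0 → total 190, payoff 0. No gain.
Rancher 2 (pledges 70, payoff 69): dropping to 0 → total 140, payoff 0. No gain.
Rancher 3 (pledges 80, payoff 59): dropping to 0 → total 130, payoff 0. No gain.
Rancher 4 (pledges 0, payoff 139): pledging 40 → total 250, payoff 99. No gain.
Rancher 5 (pledges 40, payoff 99): dropping to 0 → total 170, payoff 0. No gain.

Yes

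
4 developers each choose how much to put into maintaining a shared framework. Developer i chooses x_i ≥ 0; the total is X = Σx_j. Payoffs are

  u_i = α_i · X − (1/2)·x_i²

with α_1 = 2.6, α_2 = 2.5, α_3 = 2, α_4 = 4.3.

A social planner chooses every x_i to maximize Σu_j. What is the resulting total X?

45.6

Planner FOC: ∂(Σu_j)/∂x_i = (Σα_j) − x_i = 0, so x_i^SO = Σα_j = 11.4 for every i; X^SO = 45.6.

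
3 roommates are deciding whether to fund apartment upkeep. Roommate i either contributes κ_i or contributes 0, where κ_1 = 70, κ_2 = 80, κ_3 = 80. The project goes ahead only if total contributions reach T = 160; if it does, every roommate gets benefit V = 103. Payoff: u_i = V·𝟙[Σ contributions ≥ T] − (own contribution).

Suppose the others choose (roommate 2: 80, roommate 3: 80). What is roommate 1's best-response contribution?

0

Others' total = 160 ≥ 160; contributing adds cost 70 for no extra benefit.
Best response: 0.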